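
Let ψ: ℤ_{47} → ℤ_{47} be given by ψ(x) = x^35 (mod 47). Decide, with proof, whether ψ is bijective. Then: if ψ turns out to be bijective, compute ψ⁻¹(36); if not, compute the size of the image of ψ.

Since 47 is prime, the nonzero elements of ℤ_{47} form a cyclic group of order 46.
As gcd(35, 46) = 1, raising to the 35th power is a bijection on this group: if x_1^35 ≡ x_2^35 then (x_1x_2^{−1})^35 = 1, and the only element of order dividing gcd(35, 46) = 1 is 1, so x_1 = x_2.
With ψ(0) = 0 this makes ψ injective on all of ℤ_{47}, hence bijective (finite equal-size domain and codomain). In particular ψ is bijective.
Since ψ is bijective, we find the preimage of 36. The inverse of x ↦ x^35 on (ℤ_{47})^× is x ↦ x^25, because 35·25 = 875 = 19·46 + 1 ≡ 1 (mod 46) and x^{46} = 1 for x ≠ 0 (Fermat). So ψ⁻¹(36) = 36^25 mod 47.
Repeated squaring mod 47: 36^1 ≡ 36, 36^2 ≡ 36² = 1296 ≡ 27, 36^4 ≡ 27² = 729 ≡ 24, 36^8 ≡ 24² = 576 ≡ 12, 36^16 ≡ 12² = 144 ≡ 3. Since 25 = 16 + 8 + 1, 36^25 ≡ 3·12·36: 3·12 = 36, then 36·36 = 1296 ≡ 27. So 36^25 ≡ 27 (mod 47).
Hence ψ⁻¹(36) = 27.

27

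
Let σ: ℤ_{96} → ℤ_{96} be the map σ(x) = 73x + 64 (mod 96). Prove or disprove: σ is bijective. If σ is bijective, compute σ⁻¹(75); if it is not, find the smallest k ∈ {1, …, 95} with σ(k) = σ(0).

83

Recall that σ is injective if σ(s) = σ(t) implies s = t.
Suppose σ(s) = σ(t) in ℤ_{96}. Then 73s + 64 ≡ 73t + 64 (mod 96), hence 73(s − t) ≡ 0 (mod 96).
Since gcd(73, 96) = 1, 73 is invertible modulo 96, therefore s − t ≡ 0 (mod 96), i.e. s = t.
We now compute 73⁻¹ mod 96 explicitly. Euclid's algorithm: 96 = 1·73 + 23, 73 = 3·23 + 4, 23 = 5·4 + 3, 4 = 1·3 + 1; back-substituting gives 1 = 25·73 − 19·96, so 73⁻¹ ≡ 25 (mod 96).
Then y ↦ 25(y − 64) is a two-sided inverse to σ, so every y ∈ ℤ_{96} has a preimage.
Thus σ is bijective.
Since σ is bijective, we find σ⁻¹(75): we need 73x ≡ 75 − 64 ≡ 11 (mod 96). Using 73⁻¹ = 25: x ≡ 25·11 = 275 = 2·96 + 83, so x = 83.
Check: σ(83) = 73·83 + 64 = 6123 = 63·96 + 75 ≡ 75 (mod 96).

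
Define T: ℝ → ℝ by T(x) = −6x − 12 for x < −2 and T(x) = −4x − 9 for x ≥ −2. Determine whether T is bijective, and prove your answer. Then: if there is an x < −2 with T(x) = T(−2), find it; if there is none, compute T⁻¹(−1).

Both pieces are strictly decreasing (slopes −6 and −4), so each is injective on its own interval.
The left piece maps (−∞, −2) onto (0, ∞); the right piece maps [−2, ∞) onto (−∞, −1].
The images leave a gap (0 has no preimage), so T is not surjective, hence not bijective.
Because the two images are disjoint, no x < −2 has T(x) = T(−2), so we compute T⁻¹(−1): −1 lies in (−∞, −1], so solve −4x − 9 = −1: x = (−1 + 9)/(−4) = −2.

-2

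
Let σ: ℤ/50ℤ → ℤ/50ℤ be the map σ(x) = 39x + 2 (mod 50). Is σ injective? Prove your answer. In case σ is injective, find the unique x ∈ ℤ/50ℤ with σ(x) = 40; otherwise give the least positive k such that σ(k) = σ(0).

Suppose σ(x_1) = σ(x_2) in ℤ/50ℤ. Then 39x_1 + 2 ≡ 39x_2 + 2 (mod 50), hence 39(x_1 − x_2) ≡ 0 (mod 50).
Since gcd(39, 50) = 1, 39 is invertible modulo 50, hence x_1 − x_2 ≡ 0 (mod 50), i.e. x_1 = x_2.
So σ is injective.
We now compute 39⁻¹ mod 50 explicitly. Euclid's algorithm: 50 = 1·39 + 11, 39 = 3·11 + 6, 11 = 1·6 + 5, 6 = 1·5 + 1; back-substituting gives 1 = 9·39 − 7·50, so 39⁻¹ ≡ 9 (mod 50).
Since σ is injective, we compute σ⁻¹(40): solve 39x + 2 ≡ 40 (mod 50), i.e. 39x ≡ 38 (mod 50).
Multiplying by 39⁻¹ = 9 gives x ≡ 9·38 = 342 = 6·50 + 42 ≡ 42 (mod 50).
Check: σ(42) = 39·42 + 2 = 1640 = 32·50 + 40 ≡ 40 (mod 50).

42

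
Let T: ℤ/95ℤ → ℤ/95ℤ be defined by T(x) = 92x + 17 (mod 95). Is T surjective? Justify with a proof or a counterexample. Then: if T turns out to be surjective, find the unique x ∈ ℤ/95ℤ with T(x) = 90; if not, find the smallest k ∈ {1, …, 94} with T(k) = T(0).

39

Since gcd(92, 95) = 1, 92 is invertible modulo 95. Euclid's algorithm: 95 = 1·92 + 3, 92 = 30·3 + 2, 3 = 1·2 + 1; back-substituting gives 1 = 63·92 − 61·95, so 92⁻¹ ≡ 63 (mod 95).
Then y ↦ 63(y − 17) is a two-sided inverse to T, so every y ∈ ℤ/95ℤ has a preimage.
Therefore T is surjective.
Since T is surjective, we find T⁻¹(90): we need 92x ≡ 90 − 17 ≡ 73 (mod 95). Using 92⁻¹ = 63: x ≡ 63·73 = 4599 = 48·95 + 39, so x = 39.
Check: T(39) = 92·39 + 17 = 3605 = 37·95 + 90 ≡ 90 (mod 95).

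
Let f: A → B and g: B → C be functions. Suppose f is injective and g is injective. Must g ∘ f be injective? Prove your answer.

Suppose (g ∘ f)(a) = (g ∘ f)(b), i.e. g(f(a)) = g(f(b)).
Since g is injective, f(a) = f(b). Since f is injective, a = b. Therefore g ∘ f is injective.

injective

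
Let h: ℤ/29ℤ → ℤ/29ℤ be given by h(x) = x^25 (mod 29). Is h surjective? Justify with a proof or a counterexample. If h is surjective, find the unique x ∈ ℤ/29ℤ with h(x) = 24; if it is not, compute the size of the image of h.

25

Since 29 is prime, the nonzero elements of ℤ/29ℤ form a cyclic group of order 28.
As gcd(25, 28) = 1, raising to the 25th power is a bijection on this group: if s^25 ≡ t^25 then (st^{−1})^25 = 1, and the only element of order dividing gcd(25, 28) = 1 is 1, so s = t.
With h(0) = 0 this makes h injective on all of ℤ/29ℤ, hence bijective (finite equal-size domain and codomain). In particular h is surjective.
Since h is surjective, we find the preimage of 24. The inverse of x ↦ x^25 on (ℤ/29ℤ)^× is x ↦ x^9, because 25·9 = 225 = 8·28 + 1 ≡ 1 (mod 28) and x^{28} = 1 for x ≠ 0 (Fermat). So h⁻¹(24) = 24^9 mod 29.
Repeated squaring mod 29: 24^1 ≡ 24, 24^2 ≡ 24² = 576 ≡ 25, 24^4 ≡ 25² = 625 ≡ 16, 24^8 ≡ 16² = 256 ≡ 24. Since 9 = 8 + 1, 24^9 ≡ 24·24: 24·24 = 576 ≡ 25. So 24^9 ≡ 25 (mod 29).
Hence h⁻¹(24) = 25.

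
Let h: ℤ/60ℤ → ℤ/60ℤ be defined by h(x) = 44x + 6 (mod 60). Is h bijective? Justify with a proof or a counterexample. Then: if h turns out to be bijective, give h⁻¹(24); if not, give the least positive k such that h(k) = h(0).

We have gcd(44, 60) = 4 > 1. Taking a = 0 and b = 15: h(0) = 6 and h(15) = 44·15 + 6 = 666 ≡ 6 (mod 60).
So h(0) = h(15) while 0 ≠ 15, thus h is not injective, hence not bijective.
Since h is not bijective, we find the least positive k with h(k) = h(0): this means 44k ≡ 0 (mod 60), i.e. 60 ∣ 44k. Since gcd(44, 60) = 4, dividing through by 4 this holds exactly when 15 ∣ 11k, and as gcd(11, 15) = 1, exactly when 15 ∣ k.
The smallest positive such k is 15.

15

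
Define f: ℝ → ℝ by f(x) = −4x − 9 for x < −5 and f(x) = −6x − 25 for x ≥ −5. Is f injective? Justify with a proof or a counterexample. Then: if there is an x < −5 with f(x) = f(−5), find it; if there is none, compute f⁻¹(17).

Both pieces are strictly decreasing (slopes −4 and −6), so each is injective on its own interval.
The left piece maps (−∞, −5) onto (11, ∞); the right piece maps [−5, ∞) onto (−∞, 5].
These images are disjoint, so no value is attained by both pieces. Hence f is injective.
Because the two images are disjoint, no x < −5 has f(x) = f(−5), so we compute f⁻¹(17): 17 lies in (11, ∞), so solve −4x − 9 = 17: x = (17 + 9)/(−4) = −13/2.

-13/2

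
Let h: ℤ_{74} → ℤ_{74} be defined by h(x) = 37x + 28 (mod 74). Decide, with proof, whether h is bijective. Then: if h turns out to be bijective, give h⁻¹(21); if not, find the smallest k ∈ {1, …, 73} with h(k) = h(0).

2

Recall: injectivity means: for all x_1, x_2 in the domain, h(x_1) = h(x_2) implies x_1 = x_2.
We have gcd(37, 74) = 37 > 1. Taking x_1 = 0 and x_2 = 2: h(0) = 28 and h(2) = 37·2 + 28 = 102 ≡ 28 (mod 74).
So h(0) = h(2) while 0 ≠ 2, so h is not injective, hence not bijective.
Since h is not bijective, we find the least positive k with h(k) = h(0): this means 37k ≡ 0 (mod 74), i.e. 74 ∣ 37k. Since gcd(37, 74) = 37, dividing through by 37 this holds exactly when 2 ∣ k.
The smallest positive such k is 2.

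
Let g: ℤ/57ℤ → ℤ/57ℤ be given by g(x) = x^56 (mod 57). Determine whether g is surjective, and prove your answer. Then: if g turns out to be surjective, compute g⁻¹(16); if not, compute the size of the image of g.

g(8): Repeated squaring mod 57: 8^1 ≡ 8, 8^2 ≡ 8² = 64 ≡ 7, 8^4 ≡ 7² = 49, 8^8 ≡ 49² = 2401 ≡ 7, 8^16 ≡ 7² = 49, 8^32 ≡ 49² = 2401 ≡ 7. Since 56 = 32 + 16 + 8, 8^56 ≡ 7·49·7: 7·49 = 343 ≡ 1, then 1·7 = 7. So 8^56 ≡ 7 (mod 57).
g(11): Repeated squaring mod 57: 11^1 ≡ 11, 11^2 ≡ 11² = 121 ≡ 7, 11^4 ≡ 7² = 49, 11^8 ≡ 49² = 2401 ≡ 7, 11^16 ≡ 7² = 49, 11^32 ≡ 49² = 2401 ≡ 7. Since 56 = 32 + 16 + 8, 11^56 ≡ 7·49·7: 7·49 = 343 ≡ 1, then 1·7 = 7. So 11^56 ≡ 7 (mod 57).
So g(8) = g(11) = 7 while 8 ≠ 11, hence g is not injective.
A non-injective map from the 57-element set ℤ/57ℤ to itself takes at most 56 distinct values, so it cannot be surjective. Therefore g is not surjective.
Since g is not surjective, we determine |image(g)|. Computing x^56 mod 57 for each x (by repeated squaring, reducing mod 57 at every step), the values g(0), g(1), …, g(56) are: 0, 1, 4, 9, 16, 25, 36, 49, 7, 24, 43, 7, 30, 55, 25, 54, 28, 4, 39, 19, 1, 42, 28, 16, 6, 55, 49, 45, 43, 43, 45, 49, 55, 6, 16, 28, 42, 1, 19, 39, 4, 28, 54, 25, 55, 30, 7, 43, 24, 7, 49, 36, 25, 16, 9, 4, 1.
The distinct values are {0, 1, 4, 6, 7, 9, 16, 19, 24, 25, 28, 30, 36, 39, 42, 43, 45, 49, 54, 55}; there are 20 of them.

20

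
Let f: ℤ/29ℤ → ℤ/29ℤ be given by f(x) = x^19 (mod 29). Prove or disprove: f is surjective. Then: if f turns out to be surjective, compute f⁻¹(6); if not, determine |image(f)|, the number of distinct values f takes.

Since 29 is prime, the nonzero elements of ℤ/29ℤ form a cyclic group of order 28.
As gcd(19, 28) = 1, raising to the 19th power is a bijection on this group: if a^19 ≡ b^19 then (ab^{−1})^19 = 1, and the only element of order dividing gcd(19, 28) = 1 is 1, so a = b.
With f(0) = 0 this makes f injective on all of ℤ/29ℤ, hence bijective (finite equal-size domain and codomain). In particular f is surjective.
Since f is surjective, we find the preimage of 6. The inverse of x ↦ x^19 on (ℤ/29ℤ)^× is x ↦ x^3, because 19·3 = 57 = 2·28 + 1 ≡ 1 (mod 28) and x^{28} = 1 for x ≠ 0 (Fermat). So f⁻¹(6) = 6^3 mod 29.
Repeated squaring mod 29: 6^1 ≡ 6, 6^2 ≡ 6² = 36 ≡ 7. Since 3 = 2 + 1, 6^3 ≡ 7·6: 7·6 = 42 ≡ 13. So 6^3 ≡ 13 (mod 29).
Hence f⁻¹(6) = 13.

13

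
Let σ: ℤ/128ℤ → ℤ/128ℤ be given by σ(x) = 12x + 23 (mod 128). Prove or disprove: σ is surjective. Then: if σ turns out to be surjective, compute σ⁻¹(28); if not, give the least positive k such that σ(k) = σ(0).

32

Since gcd(12, 128) = 4, we have 12x ≡ 0 (mod 4) for all x, so σ(x) ≡ 3 (mod 4).
But 0 ≢ 3 (mod 4), so 0 ∈ ℤ/128ℤ has no preimage. So σ is not surjective.
Since σ is not surjective, we find the least positive k with σ(k) = σ(0): this means 12k ≡ 0 (mod 128), i.e. 128 ∣ 12k. Since gcd(12, 128) = 4, dividing through by 4 this holds exactly when 32 ∣ 3k, and as gcd(3, 32) = 1, exactly when 32 ∣ k.
The smallest positive such k is 32.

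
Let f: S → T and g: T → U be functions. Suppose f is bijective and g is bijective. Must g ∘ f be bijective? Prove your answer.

Injectivity: if g(f(x_1)) = g(f(x_2)) then f(x_1) = f(x_2) (g injective) so x_1 = x_2 (f injective).
Surjectivity: for c ∈ U pick b with g(b) = c, then a with f(a) = b; then (g ∘ f)(a) = c.
Hence g ∘ f is bijective.

bijective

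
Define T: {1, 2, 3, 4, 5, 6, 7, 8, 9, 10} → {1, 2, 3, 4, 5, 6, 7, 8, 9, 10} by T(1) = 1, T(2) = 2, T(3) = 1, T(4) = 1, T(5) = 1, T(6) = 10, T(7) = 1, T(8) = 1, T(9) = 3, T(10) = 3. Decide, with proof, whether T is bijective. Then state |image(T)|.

T(1) = 1 = T(3) with 1 ≠ 3, so T is not injective, hence not bijective.
The image of T is {1, 2, 3, 10}, which has 4 elements.

4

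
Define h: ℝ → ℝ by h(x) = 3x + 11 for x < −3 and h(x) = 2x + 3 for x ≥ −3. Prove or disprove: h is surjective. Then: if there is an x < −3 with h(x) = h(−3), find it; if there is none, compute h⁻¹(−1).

-14/3

Both pieces are strictly increasing (slopes 3 and 2), so each is injective on its own interval.
The left piece maps (−∞, −3) onto (−∞, 2); the right piece maps [−3, ∞) onto [−3, ∞).
The union (−∞, 2) ∪ [−3, ∞) covers ℝ, so h is surjective.
For the follow-up: the images overlap, so an x < −3 with h(x) = h(−3) exists. h(−3) = −3; solving 3x + 11 = −3 for x < −3 gives x = (−3 − 11)/3 = −14/3.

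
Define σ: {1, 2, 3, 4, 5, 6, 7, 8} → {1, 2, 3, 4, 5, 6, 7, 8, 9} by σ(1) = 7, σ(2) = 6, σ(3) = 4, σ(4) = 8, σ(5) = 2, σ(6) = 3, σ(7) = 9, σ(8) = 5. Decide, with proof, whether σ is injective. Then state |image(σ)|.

The values σ(1), …, σ(8) are 7, 6, 4, 8, 2, 3, 9, 5 — all distinct.
So σ(s) = σ(t) only when s = t, and σ is injective.
The image of σ is {2, 3, 4, 5, 6, 7, 8, 9}, which has 8 elements.

8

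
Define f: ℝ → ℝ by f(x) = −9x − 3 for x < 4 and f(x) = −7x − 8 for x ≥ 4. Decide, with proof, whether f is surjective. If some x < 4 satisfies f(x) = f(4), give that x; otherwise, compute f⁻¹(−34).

Both pieces are strictly decreasing (slopes −9 and −7), so each is injective on its own interval.
The left piece maps (−∞, 4) onto (−39, ∞); the right piece maps [4, ∞) onto (−∞, −36].
The union (−39, ∞) ∪ (−∞, −36] covers ℝ, so f is surjective.
For the follow-up: the images overlap, so an x < 4 with f(x) = f(4) exists. f(4) = −36; solving −9x − 3 = −36 for x < 4 gives x = (−36 + 3)/(−9) = 11/3.

11/3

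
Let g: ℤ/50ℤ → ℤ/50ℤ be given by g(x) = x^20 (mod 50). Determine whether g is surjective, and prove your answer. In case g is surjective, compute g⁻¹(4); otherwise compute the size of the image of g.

g(1) = 1^20 = 1.
g(3): Repeated squaring mod 50: 3^1 ≡ 3, 3^2 ≡ 3² = 9, 3^4 ≡ 9² = 81 ≡ 31, 3^8 ≡ 31² = 961 ≡ 11, 3^16 ≡ 11² = 121 ≡ 21. Since 20 = 16 + 4, 3^20 ≡ 21·31: 21·31 = 651 ≡ 1. So 3^20 ≡ 1 (mod 50).
So g(1) = g(3) = 1 while 1 ≠ 3, thus g is not injective.
A non-injective map from the 50-element set ℤ/50ℤ to itself takes at most 49 distinct values, so it cannot be surjective. So g is not surjective.
Since g is not surjective, we determine |image(g)|. Computing x^20 mod 50 for each x (by repeated squaring, reducing mod 50 at every step), the values g(0), g(1), …, g(49) are: 0, 1, 26, 1, 26, 25, 26, 1, 26, 1, 0, 1, 26, 1, 26, 25, 26, 1, 26, 1, 0, 1, 26, 1, 26, 25, 26, 1, 26, 1, 0, 1, 26, 1, 26, 25, 26, 1, 26, 1, 0, 1, 26, 1, 26, 25, 26, 1, 26, 1.
The distinct values are {0, 1, 25, 26}; there are 4 of them.

4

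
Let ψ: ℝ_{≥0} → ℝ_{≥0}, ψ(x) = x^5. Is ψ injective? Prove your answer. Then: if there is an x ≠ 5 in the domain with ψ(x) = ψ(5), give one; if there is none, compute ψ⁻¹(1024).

4

On ℝ_{≥0}, x ↦ x^5 is strictly increasing, so ψ(s) = ψ(t) forces s = t. Therefore ψ is injective.
Since x ↦ x^5 is strictly increasing on ℝ_{≥0}, it is injective there, so no x ≠ 5 in the domain has ψ(x) = ψ(5). We therefore compute ψ⁻¹(1024) = 1024^{1/5} = 4 (indeed 4^5 = 1024).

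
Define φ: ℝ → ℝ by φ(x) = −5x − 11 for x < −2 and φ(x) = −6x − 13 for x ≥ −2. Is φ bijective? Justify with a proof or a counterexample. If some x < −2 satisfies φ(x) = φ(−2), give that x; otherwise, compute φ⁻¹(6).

-17/5

Both pieces are strictly decreasing (slopes −5 and −6), so each is injective on its own interval.
The left piece maps (−∞, −2) onto (−1, ∞); the right piece maps [−2, ∞) onto (−∞, −1].
Since −1 = −1, the images partition ℝ: φ is injective and surjective, hence bijective.
Because the two images are disjoint, no x < −2 has φ(x) = φ(−2), so we compute φ⁻¹(6): 6 lies in (−1, ∞), so solve −5x − 11 = 6: x = (6 + 11)/(−5) = −17/5.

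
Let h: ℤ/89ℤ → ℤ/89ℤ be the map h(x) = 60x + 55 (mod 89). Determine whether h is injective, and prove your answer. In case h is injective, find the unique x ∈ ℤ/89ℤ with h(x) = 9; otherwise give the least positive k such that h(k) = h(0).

20

If h(a) = h(b), then 60a ≡ 60b (mod 89). Because gcd(60, 89) = 1, we may cancel 60 to get a ≡ b (mod 89).
So h is injective.
We now compute 60⁻¹ mod 89 explicitly. Euclid's algorithm: 89 = 1·60 + 29, 60 = 2·29 + 2, 29 = 14·2 + 1; back-substituting gives 1 = 46·60 − 31·89, so 60⁻¹ ≡ 46 (mod 89).
Since h is injective, we compute h⁻¹(9): solve 60x + 55 ≡ 9 (mod 89), i.e. 60x ≡ 43 (mod 89).
Multiplying by 60⁻¹ = 46 gives x ≡ 46·43 = 1978 = 22·89 + 20 ≡ 20 (mod 89).
Check: h(20) = 60·20 + 55 = 1255 = 14·89 + 9 ≡ 9 (mod 89).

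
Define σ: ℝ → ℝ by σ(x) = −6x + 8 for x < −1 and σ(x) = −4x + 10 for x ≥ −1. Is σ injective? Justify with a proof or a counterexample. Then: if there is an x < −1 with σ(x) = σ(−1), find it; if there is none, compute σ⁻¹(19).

Both pieces are strictly decreasing (slopes −6 and −4), so each is injective on its own interval.
The left piece maps (−∞, −1) onto (14, ∞); the right piece maps [−1, ∞) onto (−∞, 14].
These images are disjoint, so no value is attained by both pieces. Thus σ is injective.
Because the two images are disjoint, no x < −1 has σ(x) = σ(−1), so we compute σ⁻¹(19): 19 lies in (14, ∞), so solve −6x + 8 = 19: x = (19 − 8)/(−6) = −11/6.

-11/6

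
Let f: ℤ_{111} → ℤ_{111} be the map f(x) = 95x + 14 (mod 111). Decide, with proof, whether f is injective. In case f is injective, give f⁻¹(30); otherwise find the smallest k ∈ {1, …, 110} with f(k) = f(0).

110

If f(x_1) = f(x_2), then 95x_1 ≡ 95x_2 (mod 111). Because gcd(95, 111) = 1, we may cancel 95 to get x_1 ≡ x_2 (mod 111).
Thus f is injective.
We now compute 95⁻¹ mod 111 explicitly. Euclid's algorithm: 111 = 1·95 + 16, 95 = 5·16 + 15, 16 = 1·15 + 1; back-substituting gives 1 = 104·95 − 89·111, so 95⁻¹ ≡ 104 (mod 111).
Since f is injective, we compute f⁻¹(30): solve 95x + 14 ≡ 30 (mod 111), i.e. 95x ≡ 16 (mod 111).
Multiplying by 95⁻¹ = 104 gives x ≡ 104·16 = 1664 = 14·111 + 110 ≡ 110 (mod 111).
Check: f(110) = 95·110 + 14 = 10464 = 94·111 + 30 ≡ 30 (mod 111).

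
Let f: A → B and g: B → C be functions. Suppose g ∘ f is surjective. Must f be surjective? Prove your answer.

No. Take A = {1, 2}, B = {1, 2, 3, 4, 5}, C = {1}, f(a) = 1 for every a ∈ A, and g(b) = 1 for every b ∈ B.
Then g ∘ f is surjective onto {1}, but 5 ∈ B has no preimage under f, so f is not surjective.

not surjective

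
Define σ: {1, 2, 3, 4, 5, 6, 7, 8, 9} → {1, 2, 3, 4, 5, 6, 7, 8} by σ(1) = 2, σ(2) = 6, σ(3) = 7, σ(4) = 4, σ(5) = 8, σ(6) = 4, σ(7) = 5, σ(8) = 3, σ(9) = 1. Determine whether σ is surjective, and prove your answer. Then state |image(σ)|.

8

Every element of the codomain has a preimage: 1 = σ(9), 2 = σ(1), 3 = σ(8), 4 = σ(4), 5 = σ(7), 6 = σ(2), 7 = σ(3), 8 = σ(5).
Hence σ is surjective.
The image of σ is {1, 2, 3, 4, 5, 6, 7, 8}, which has 8 elements.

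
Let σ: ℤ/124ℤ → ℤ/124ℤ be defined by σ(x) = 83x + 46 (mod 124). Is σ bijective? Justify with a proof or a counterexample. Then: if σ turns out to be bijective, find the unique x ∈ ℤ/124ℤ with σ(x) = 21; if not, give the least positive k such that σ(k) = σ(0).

49

If σ(x_1) = σ(x_2), then 83x_1 ≡ 83x_2 (mod 124). Because gcd(83, 124) = 1, we may cancel 83 to get x_1 ≡ x_2 (mod 124).
We now compute 83⁻¹ mod 124 explicitly. Euclid's algorithm: 124 = 1·83 + 41, 83 = 2·41 + 1; back-substituting gives 1 = 3·83 − 2·124, so 83⁻¹ ≡ 3 (mod 124).
For any y ∈ ℤ/124ℤ, x = 3(y − 46) mod 124 satisfies σ(x) = 83·3(y − 46) + 46 ≡ y (since 83·3 ≡ 1 mod 124). So every y has a preimage.
So σ is bijective.
Since σ is bijective, we compute σ⁻¹(21): solve 83x + 46 ≡ 21 (mod 124), i.e. 83x ≡ 99 (mod 124).
Multiplying by 83⁻¹ = 3 gives x ≡ 3·99 = 297 = 2·124 + 49 ≡ 49 (mod 124).
Check: σ(49) = 83·49 + 46 = 4113 = 33·124 + 21 ≡ 21 (mod 124).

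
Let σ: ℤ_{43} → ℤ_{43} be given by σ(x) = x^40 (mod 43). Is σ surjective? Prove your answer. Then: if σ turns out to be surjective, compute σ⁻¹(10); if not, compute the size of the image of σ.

σ(21): Repeated squaring mod 43: 21^1 ≡ 21, 21^2 ≡ 21² = 441 ≡ 11, 21^4 ≡ 11² = 121 ≡ 35, 21^8 ≡ 35² = 1225 ≡ 21, 21^16 ≡ 21² = 441 ≡ 11, 21^32 ≡ 11² = 121 ≡ 35. Since 40 = 32 + 8, 21^40 ≡ 35·21: 35·21 = 735 ≡ 4. So 21^40 ≡ 4 (mod 43).
σ(22): Repeated squaring mod 43: 22^1 ≡ 22, 22^2 ≡ 22² = 484 ≡ 11, 22^4 ≡ 11² = 121 ≡ 35, 22^8 ≡ 35² = 1225 ≡ 21, 22^16 ≡ 21² = 441 ≡ 11, 22^32 ≡ 11² = 121 ≡ 35. Since 40 = 32 + 8, 22^40 ≡ 35·21: 35·21 = 735 ≡ 4. So 22^40 ≡ 4 (mod 43).
So σ(21) = σ(22) = 4 while 21 ≠ 22, thus σ is not injective.
A non-injective map from the 43-element set ℤ_{43} to itself takes at most 42 distinct values, so it cannot be surjective. Hence σ is not surjective.
Since σ is not surjective, we determine |image(σ)|. Computing x^40 mod 43 for each x (by repeated squaring, reducing mod 43 at every step), the values σ(0), σ(1), …, σ(42) are: 0, 1, 11, 24, 35, 31, 6, 36, 41, 17, 40, 16, 23, 14, 9, 13, 21, 25, 15, 38, 10, 4, 4, 10, 38, 15, 25, 21, 13, 9, 14, 23, 16, 40, 17, 41, 36, 6, 31, 35, 24, 11, 1.
The distinct values are {0, 1, 4, 6, 9, 10, 11, 13, 14, 15, 16, 17, 21, 23, 24, 25, 31, 35, 36, 38, 40, 41}; there are 22 of them.

22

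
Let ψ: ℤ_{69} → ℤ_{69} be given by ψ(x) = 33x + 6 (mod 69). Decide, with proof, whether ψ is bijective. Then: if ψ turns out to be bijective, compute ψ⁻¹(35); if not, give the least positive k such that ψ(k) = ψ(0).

23

We have gcd(33, 69) = 3 > 1. Taking a = 0 and b = 23: ψ(0) = 6 and ψ(23) = 33·23 + 6 = 765 ≡ 6 (mod 69).
So ψ(0) = ψ(23) while 0 ≠ 23, therefore ψ is not injective, hence not bijective.
Since ψ is not bijective, we find the least positive k with ψ(k) = ψ(0): this means 33k ≡ 0 (mod 69), i.e. 69 ∣ 33k. Since gcd(33, 69) = 3, dividing through by 3 this holds exactly when 23 ∣ 11k, and as gcd(11, 23) = 1, exactly when 23 ∣ k.
The smallest positive such k is 23.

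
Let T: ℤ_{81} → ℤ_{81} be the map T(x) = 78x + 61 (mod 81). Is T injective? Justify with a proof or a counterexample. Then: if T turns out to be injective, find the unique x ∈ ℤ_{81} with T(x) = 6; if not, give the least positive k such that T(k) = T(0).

We have gcd(78, 81) = 3 > 1. Taking s = 0 and t = 27: T(0) = 61 and T(27) = 78·27 + 61 = 2167 ≡ 61 (mod 81).
So T(0) = T(27) while 0 ≠ 27, hence T is not injective.
Since T is not injective, we find the least positive k with T(k) = T(0): this means 78k ≡ 0 (mod 81), i.e. 81 ∣ 78k. Since gcd(78, 81) = 3, dividing through by 3 this holds exactly when 27 ∣ 26k, and as gcd(26, 27) = 1, exactly when 27 ∣ k.
The smallest positive such k is 27.

27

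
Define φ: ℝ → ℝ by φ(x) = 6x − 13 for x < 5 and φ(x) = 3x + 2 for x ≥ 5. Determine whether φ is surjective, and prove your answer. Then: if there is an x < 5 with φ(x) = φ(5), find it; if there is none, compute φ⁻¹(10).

23/6

Both pieces are strictly increasing (slopes 6 and 3), so each is injective on its own interval.
The left piece maps (−∞, 5) onto (−∞, 17); the right piece maps [5, ∞) onto [17, ∞).
These images together cover ℝ, so φ is surjective.
Because the two images are disjoint, no x < 5 has φ(x) = φ(5), so we compute φ⁻¹(10): 10 lies in (−∞, 17), so solve 6x − 13 = 10: x = (10 + 13)/6 = 23/6.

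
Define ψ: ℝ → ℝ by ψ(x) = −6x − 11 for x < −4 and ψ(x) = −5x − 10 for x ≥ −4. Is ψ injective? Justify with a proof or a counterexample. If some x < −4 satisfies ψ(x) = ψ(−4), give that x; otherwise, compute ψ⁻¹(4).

Both pieces are strictly decreasing (slopes −6 and −5), so each is injective on its own interval.
The left piece maps (−∞, −4) onto (13, ∞); the right piece maps [−4, ∞) onto (−∞, 10].
These images are disjoint, so no value is attained by both pieces. So ψ is injective.
Because the two images are disjoint, no x < −4 has ψ(x) = ψ(−4), so we compute ψ⁻¹(4): 4 lies in (−∞, 10], so solve −5x − 10 = 4: x = (4 + 10)/(−5) = −14/5.

-14/5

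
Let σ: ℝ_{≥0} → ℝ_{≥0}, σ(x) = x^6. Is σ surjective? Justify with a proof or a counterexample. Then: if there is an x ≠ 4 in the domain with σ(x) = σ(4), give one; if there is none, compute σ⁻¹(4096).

For any y ∈ ℝ_{≥0}, x = y^{1/6} ∈ ℝ_{≥0} gives σ(x) = y, so σ is surjective.
Since x ↦ x^6 is strictly increasing on ℝ_{≥0}, it is injective there, so no x ≠ 4 in the domain has σ(x) = σ(4). We therefore compute σ⁻¹(4096) = 4096^{1/6} = 4 (indeed 4^6 = 4096).

4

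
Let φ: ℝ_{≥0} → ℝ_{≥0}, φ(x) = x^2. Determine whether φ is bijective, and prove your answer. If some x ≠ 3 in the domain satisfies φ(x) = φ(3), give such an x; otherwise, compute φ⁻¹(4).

2

On ℝ_{≥0}, x ↦ x^2 is strictly increasing (injective) and for any y ∈ ℝ_{≥0} the 2nd root y^{1/2} lies in ℝ_{≥0} (surjective). So φ is bijective.
Since x ↦ x^2 is strictly increasing on ℝ_{≥0}, it is injective there, so no x ≠ 3 in the domain has φ(x) = φ(3). We therefore compute φ⁻¹(4) = 4^{1/2} = 2 (indeed 2^2 = 4).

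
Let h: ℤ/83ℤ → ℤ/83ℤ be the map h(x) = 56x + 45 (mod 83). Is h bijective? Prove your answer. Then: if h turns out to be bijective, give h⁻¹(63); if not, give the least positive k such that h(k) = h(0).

27

Suppose h(x_1) = h(x_2) in ℤ/83ℤ. Then 56x_1 + 45 ≡ 56x_2 + 45 (mod 83), so 56(x_1 − x_2) ≡ 0 (mod 83).
Since gcd(56, 83) = 1, 56 is invertible modulo 83, thus x_1 − x_2 ≡ 0 (mod 83), i.e. x_1 = x_2.
We now compute 56⁻¹ mod 83 explicitly. Euclid's algorithm: 83 = 1·56 + 27, 56 = 2·27 + 2, 27 = 13·2 + 1; back-substituting gives 1 = 43·56 − 29·83, so 56⁻¹ ≡ 43 (mod 83).
Then y ↦ 43(y − 45) is a two-sided inverse to h, so every y ∈ ℤ/83ℤ has a preimage.
Therefore h is bijective.
Since h is bijective, we find h⁻¹(63): we need 56x ≡ 63 − 45 ≡ 18 (mod 83). Using 56⁻¹ = 43: x ≡ 43·18 = 774 = 9·83 + 27, so x = 27.
Check: h(27) = 56·27 + 45 = 1557 = 18·83 + 63 ≡ 63 (mod 83).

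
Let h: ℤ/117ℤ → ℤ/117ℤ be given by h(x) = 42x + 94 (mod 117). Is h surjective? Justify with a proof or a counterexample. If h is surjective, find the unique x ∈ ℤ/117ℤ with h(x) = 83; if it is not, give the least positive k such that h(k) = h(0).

39

By definition, surjectivity means every element of the codomain has a preimage under h.
Since gcd(42, 117) = 3, we have 42x ≡ 0 (mod 3) for all x, so h(x) ≡ 1 (mod 3).
But 0 ≢ 1 (mod 3), so 0 ∈ ℤ/117ℤ has no preimage. Hence h is not surjective.
Since h is not surjective, we find the least positive k with h(k) = h(0): this means 42k ≡ 0 (mod 117), i.e. 117 ∣ 42k. Since gcd(42, 117) = 3, dividing through by 3 this holds exactly when 39 ∣ 14k, and as gcd(14, 39) = 1, exactly when 39 ∣ k.
The smallest positive such k is 39.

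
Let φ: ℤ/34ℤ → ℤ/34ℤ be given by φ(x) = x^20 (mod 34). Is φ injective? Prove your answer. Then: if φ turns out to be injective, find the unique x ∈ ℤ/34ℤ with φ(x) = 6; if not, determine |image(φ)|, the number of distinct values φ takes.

φ(3): Repeated squaring mod 34: 3^1 ≡ 3, 3^2 ≡ 3² = 9, 3^4 ≡ 9² = 81 ≡ 13, 3^8 ≡ 13² = 169 ≡ 33, 3^16 ≡ 33² = 1089 ≡ 1. Since 20 = 16 + 4, 3^20 ≡ 1·13: 1·13 = 13. So 3^20 ≡ 13 (mod 34).
φ(5): Repeated squaring mod 34: 5^1 ≡ 5, 5^2 ≡ 5² = 25, 5^4 ≡ 25² = 625 ≡ 13, 5^8 ≡ 13² = 169 ≡ 33, 5^16 ≡ 33² = 1089 ≡ 1. Since 20 = 16 + 4, 5^20 ≡ 1·13: 1·13 = 13. So 5^20 ≡ 13 (mod 34).
So φ(3) = φ(5) = 13 while 3 ≠ 5, hence φ is not injective.
Since φ is not injective, we determine |image(φ)|. Computing x^20 mod 34 for each x (by repeated squaring, reducing mod 34 at every step), the values φ(0), φ(1), …, φ(33) are: 0, 1, 16, 13, 18, 13, 4, 21, 16, 33, 4, 21, 30, 1, 30, 33, 18, 17, 18, 33, 30, 1, 30, 21, 4, 33, 16, 21, 4, 13, 18, 13, 16, 1.
The distinct values are {0, 1, 4, 13, 16, 17, 18, 21, 30, 33}; there are 10 of them.

10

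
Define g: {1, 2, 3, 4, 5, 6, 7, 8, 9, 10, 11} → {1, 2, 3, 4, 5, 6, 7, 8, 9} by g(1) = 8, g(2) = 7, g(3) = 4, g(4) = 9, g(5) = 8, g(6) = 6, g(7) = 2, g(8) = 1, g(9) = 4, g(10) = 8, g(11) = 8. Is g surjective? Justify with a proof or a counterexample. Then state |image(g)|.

7

No element maps to 3, so g is not surjective.
The image of g is {1, 2, 4, 6, 7, 8, 9}, which has 7 elements.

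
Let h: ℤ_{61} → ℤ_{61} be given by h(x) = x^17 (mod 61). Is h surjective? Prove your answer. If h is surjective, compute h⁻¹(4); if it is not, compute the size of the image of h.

Since 61 is prime, the nonzero elements of ℤ_{61} form a cyclic group of order 60.
As gcd(17, 60) = 1, raising to the 17th power is a bijection on this group: if a^17 ≡ b^17 then (ab^{−1})^17 = 1, and the only element of order dividing gcd(17, 60) = 1 is 1, so a = b.
With h(0) = 0 this makes h injective on all of ℤ_{61}, hence bijective (finite equal-size domain and codomain). In particular h is surjective.
Since h is surjective, we find the preimage of 4. The inverse of x ↦ x^17 on (ℤ_{61})^× is x ↦ x^53, because 17·53 = 901 = 15·60 + 1 ≡ 1 (mod 60) and x^{60} = 1 for x ≠ 0 (Fermat). So h⁻¹(4) = 4^53 mod 61.
Repeated squaring mod 61: 4^1 ≡ 4, 4^2 ≡ 4² = 16, 4^4 ≡ 16² = 256 ≡ 12, 4^8 ≡ 12² = 144 ≡ 22, 4^16 ≡ 22² = 484 ≡ 57, 4^32 ≡ 57² = 3249 ≡ 16. Since 53 = 32 + 16 + 4 + 1, 4^53 ≡ 16·57·12·4: 16·57 = 912 ≡ 58, then 58·12 = 696 ≡ 25, then 25·4 = 100 ≡ 39. So 4^53 ≡ 39 (mod 61).
Hence h⁻¹(4) = 39.

39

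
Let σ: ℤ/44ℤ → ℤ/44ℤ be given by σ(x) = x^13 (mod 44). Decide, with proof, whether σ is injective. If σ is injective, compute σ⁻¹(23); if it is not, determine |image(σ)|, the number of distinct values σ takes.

σ(0) = 0^13 = 0.
σ(22): Repeated squaring mod 44: 22^1 ≡ 22, 22^2 ≡ 22² = 484 ≡ 0, 22^4 ≡ 0² = 0, 22^8 ≡ 0² = 0. Since 13 = 8 + 4 + 1, 22^13 ≡ 0·0·22: 0·0 = 0, then 0·22 = 0. So 22^13 ≡ 0 (mod 44).
So σ(0) = σ(22) = 0 while 0 ≠ 22, so σ is not injective.
Since σ is not injective, we determine |image(σ)|. Computing x^13 mod 44 for each x (by repeated squaring, reducing mod 44 at every step), the values σ(0), σ(1), …, σ(43) are: 0, 1, 8, 27, 20, 37, 40, 35, 28, 25, 32, 11, 12, 41, 16, 31, 4, 29, 24, 39, 36, 21, 0, 23, 8, 5, 20, 15, 40, 13, 28, 3, 32, 33, 12, 19, 16, 9, 4, 7, 24, 17, 36, 43.
The distinct values are {0, 1, 3, 4, 5, 7, 8, 9, 11, 12, 13, 15, 16, 17, 19, 20, 21, 23, 24, 25, 27, 28, 29, 31, 32, 33, 35, 36, 37, 39, 40, 41, 43}; there are 33 of them.

33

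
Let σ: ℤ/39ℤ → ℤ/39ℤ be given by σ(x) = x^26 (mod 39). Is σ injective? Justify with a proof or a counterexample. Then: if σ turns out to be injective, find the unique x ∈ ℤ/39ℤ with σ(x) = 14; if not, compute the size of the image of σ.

14

σ(5): Repeated squaring mod 39: 5^1 ≡ 5, 5^2 ≡ 5² = 25, 5^4 ≡ 25² = 625 ≡ 1, 5^8 ≡ 1² = 1, 5^16 ≡ 1² = 1. Since 26 = 16 + 8 + 2, 5^26 ≡ 1·1·25: 1·1 = 1, then 1·25 = 25. So 5^26 ≡ 25 (mod 39).
σ(8): Repeated squaring mod 39: 8^1 ≡ 8, 8^2 ≡ 8² = 64 ≡ 25, 8^4 ≡ 25² = 625 ≡ 1, 8^8 ≡ 1² = 1, 8^16 ≡ 1² = 1. Since 26 = 16 + 8 + 2, 8^26 ≡ 1·1·25: 1·1 = 1, then 1·25 = 25. So 8^26 ≡ 25 (mod 39).
So σ(5) = σ(8) = 25 while 5 ≠ 8, thus σ is not injective.
Since σ is not injective, we determine |image(σ)|. Computing x^26 mod 39 for each x (by repeated squaring, reducing mod 39 at every step), the values σ(0), σ(1), …, σ(38) are: 0, 1, 4, 9, 16, 25, 36, 10, 25, 3, 22, 4, 27, 13, 1, 30, 22, 16, 12, 10, 10, 12, 16, 22, 30, 1, 13, 27, 4, 22, 3, 25, 10, 36, 25, 16, 9, 4, 1.
The distinct values are {0, 1, 3, 4, 9, 10, 12, 13, 16, 22, 25, 27, 30, 36}; there are 14 of them.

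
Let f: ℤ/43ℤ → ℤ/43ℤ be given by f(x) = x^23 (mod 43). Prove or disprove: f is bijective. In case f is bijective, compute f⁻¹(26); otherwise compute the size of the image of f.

Since 43 is prime, the nonzero elements of ℤ/43ℤ form a cyclic group of order 42.
As gcd(23, 42) = 1, raising to the 23rd power is a bijection on this group: if a^23 ≡ b^23 then (ab^{−1})^23 = 1, and the only element of order dividing gcd(23, 42) = 1 is 1, so a = b.
With f(0) = 0 this makes f injective on all of ℤ/43ℤ, hence bijective (finite equal-size domain and codomain). In particular f is bijective.
Since f is bijective, we find the preimage of 26. The inverse of x ↦ x^23 on (ℤ/43ℤ)^× is x ↦ x^11, because 23·11 = 253 = 6·42 + 1 ≡ 1 (mod 42) and x^{42} = 1 for x ≠ 0 (Fermat). So f⁻¹(26) = 26^11 mod 43.
Repeated squaring mod 43: 26^1 ≡ 26, 26^2 ≡ 26² = 676 ≡ 31, 26^4 ≡ 31² = 961 ≡ 15, 26^8 ≡ 15² = 225 ≡ 10. Since 11 = 8 + 2 + 1, 26^11 ≡ 10·31·26: 10·31 = 310 ≡ 9, then 9·26 = 234 ≡ 19. So 26^11 ≡ 19 (mod 43).
Hence f⁻¹(26) = 19.

19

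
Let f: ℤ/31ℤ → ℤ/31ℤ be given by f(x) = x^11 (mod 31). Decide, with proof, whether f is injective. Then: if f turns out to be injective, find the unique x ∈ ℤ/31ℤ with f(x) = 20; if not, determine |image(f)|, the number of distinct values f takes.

7

Since 31 is prime, the nonzero elements of ℤ/31ℤ form a cyclic group of order 30.
As gcd(11, 30) = 1, raising to the 11th power is a bijection on this group: if x_1^11 ≡ x_2^11 then (x_1x_2^{−1})^11 = 1, and the only element of order dividing gcd(11, 30) = 1 is 1, so x_1 = x_2.
With f(0) = 0 this makes f injective on all of ℤ/31ℤ, hence bijective (finite equal-size domain and codomain). In particular f is injective.
Since f is injective, we find the preimage of 20. The inverse of x ↦ x^11 on (ℤ/31ℤ)^× is x ↦ x^11, because 11·11 = 121 = 4·30 + 1 ≡ 1 (mod 30) and x^{30} = 1 for x ≠ 0 (Fermat). So f⁻¹(20) = 20^11 mod 31.
Repeated squaring mod 31: 20^1 ≡ 20, 20^2 ≡ 20² = 400 ≡ 28, 20^4 ≡ 28² = 784 ≡ 9, 20^8 ≡ 9² = 81 ≡ 19. Since 11 = 8 + 2 + 1, 20^11 ≡ 19·28·20: 19·28 = 532 ≡ 5, then 5·20 = 100 ≡ 7. So 20^11 ≡ 7 (mod 31).
Hence f⁻¹(20) = 7.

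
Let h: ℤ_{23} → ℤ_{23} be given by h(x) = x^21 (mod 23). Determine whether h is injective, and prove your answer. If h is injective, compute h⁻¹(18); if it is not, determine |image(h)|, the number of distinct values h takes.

Since 23 is prime, the nonzero elements of ℤ_{23} form a cyclic group of order 22.
As gcd(21, 22) = 1, raising to the 21st power is a bijection on this group: if x_1^21 ≡ x_2^21 then (x_1x_2^{−1})^21 = 1, and the only element of order dividing gcd(21, 22) = 1 is 1, so x_1 = x_2.
With h(0) = 0 this makes h injective on all of ℤ_{23}, hence bijective (finite equal-size domain and codomain). In particular h is injective.
Since h is injective, we find the preimage of 18. The inverse of x ↦ x^21 on (ℤ_{23})^× is x ↦ x^21, because 21·21 = 441 = 20·22 + 1 ≡ 1 (mod 22) and x^{22} = 1 for x ≠ 0 (Fermat). So h⁻¹(18) = 18^21 mod 23.
Repeated squaring mod 23: 18^1 ≡ 18, 18^2 ≡ 18² = 324 ≡ 2, 18^4 ≡ 2² = 4, 18^8 ≡ 4² = 16, 18^16 ≡ 16² = 256 ≡ 3. Since 21 = 16 + 4 + 1, 18^21 ≡ 3·4·18: 3·4 = 12, then 12·18 = 216 ≡ 9. So 18^21 ≡ 9 (mod 23).
Hence h⁻¹(18) = 9.

9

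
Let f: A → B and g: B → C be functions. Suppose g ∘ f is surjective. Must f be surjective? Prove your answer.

not surjective

No. Take A = {1, 2, 3}, B = {1, 2, 3, 4, 5}, C = {1}, f(a) = 1 for every a ∈ A, and g(b) = 1 for every b ∈ B.
Then g ∘ f is surjective onto {1}, but 5 ∈ B has no preimage under f, so f is not surjective.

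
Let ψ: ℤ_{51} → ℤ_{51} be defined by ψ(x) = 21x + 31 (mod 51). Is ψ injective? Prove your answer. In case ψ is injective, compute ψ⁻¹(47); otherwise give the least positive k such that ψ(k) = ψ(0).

17

By definition, ψ is injective when ψ(s) = ψ(t) forces s = t.
We have gcd(21, 51) = 3 > 1. Taking s = 0 and t = 17: ψ(0) = 31 and ψ(17) = 21·17 + 31 = 388 ≡ 31 (mod 51).
So ψ(0) = ψ(17) while 0 ≠ 17, hence ψ is not injective.
Since ψ is not injective, we find the least positive k with ψ(k) = ψ(0): this means 21k ≡ 0 (mod 51), i.e. 51 ∣ 21k. Since gcd(21, 51) = 3, dividing through by 3 this holds exactly when 17 ∣ 7k, and as gcd(7, 17) = 1, exactly when 17 ∣ k.
The smallest positive such k is 17.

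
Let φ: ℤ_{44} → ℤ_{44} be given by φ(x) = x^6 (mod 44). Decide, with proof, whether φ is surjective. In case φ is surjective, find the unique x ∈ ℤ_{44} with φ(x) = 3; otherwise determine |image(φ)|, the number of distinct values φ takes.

12

φ(10): Repeated squaring mod 44: 10^1 ≡ 10, 10^2 ≡ 10² = 100 ≡ 12, 10^4 ≡ 12² = 144 ≡ 12. Since 6 = 4 + 2, 10^6 ≡ 12·12: 12·12 = 144 ≡ 12. So 10^6 ≡ 12 (mod 44).
φ(12): Repeated squaring mod 44: 12^1 ≡ 12, 12^2 ≡ 12² = 144 ≡ 12, 12^4 ≡ 12² = 144 ≡ 12. Since 6 = 4 + 2, 12^6 ≡ 12·12: 12·12 = 144 ≡ 12. So 12^6 ≡ 12 (mod 44).
So φ(10) = φ(12) = 12 while 10 ≠ 12, so φ is not injective.
A non-injective map from the 44-element set ℤ_{44} to itself takes at most 43 distinct values, so it cannot be surjective. So φ is not surjective.
Since φ is not surjective, we determine |image(φ)|. Computing x^6 mod 44 for each x (by repeated squaring, reducing mod 44 at every step), the values φ(0), φ(1), …, φ(43) are: 0, 1, 20, 25, 4, 5, 16, 37, 36, 9, 12, 33, 12, 9, 36, 37, 16, 5, 4, 25, 20, 1, 0, 1, 20, 25, 4, 5, 16, 37, 36, 9, 12, 33, 12, 9, 36, 37, 16, 5, 4, 25, 20, 1.
The distinct values are {0, 1, 4, 5, 9, 12, 16, 20, 25, 33, 36, 37}; there are 12 of them.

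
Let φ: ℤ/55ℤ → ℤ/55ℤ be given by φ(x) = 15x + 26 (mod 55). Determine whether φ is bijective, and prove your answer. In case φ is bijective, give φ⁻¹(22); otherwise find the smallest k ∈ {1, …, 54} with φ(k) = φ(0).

We have gcd(15, 55) = 5 > 1. Taking a = 0 and b = 11: φ(0) = 26 and φ(11) = 15·11 + 26 = 191 ≡ 26 (mod 55).
So φ(0) = φ(11) while 0 ≠ 11, therefore φ is not injective, hence not bijective.
Since φ is not bijective, we find the least positive k with φ(k) = φ(0): this means 15k ≡ 0 (mod 55), i.e. 55 ∣ 15k. Since gcd(15, 55) = 5, dividing through by 5 this holds exactly when 11 ∣ 3k, and as gcd(3, 11) = 1, exactly when 11 ∣ k.
The smallest positive such k is 11.

11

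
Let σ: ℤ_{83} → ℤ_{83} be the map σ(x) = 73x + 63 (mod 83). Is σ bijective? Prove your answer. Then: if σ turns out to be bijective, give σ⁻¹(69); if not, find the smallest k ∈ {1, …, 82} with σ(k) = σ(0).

16

If σ(s) = σ(t), then 73s ≡ 73t (mod 83). Because gcd(73, 83) = 1, we may cancel 73 to get s ≡ t (mod 83).
We now compute 73⁻¹ mod 83 explicitly. Euclid's algorithm: 83 = 1·73 + 10, 73 = 7·10 + 3, 10 = 3·3 + 1; back-substituting gives 1 = 58·73 − 51·83, so 73⁻¹ ≡ 58 (mod 83).
Then y ↦ 58(y − 63) is a two-sided inverse to σ, so every y ∈ ℤ_{83} has a preimage.
Therefore σ is bijective.
Since σ is bijective, we find σ⁻¹(69): we need 73x ≡ 69 − 63 ≡ 6 (mod 83). Using 73⁻¹ = 58: x ≡ 58·6 = 348 = 4·83 + 16, so x = 16.
Check: σ(16) = 73·16 + 63 = 1231 = 14·83 + 69 ≡ 69 (mod 83).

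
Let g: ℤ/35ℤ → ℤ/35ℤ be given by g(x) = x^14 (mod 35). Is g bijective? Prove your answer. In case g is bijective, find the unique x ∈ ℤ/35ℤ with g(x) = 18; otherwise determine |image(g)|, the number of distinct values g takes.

g(1) = 1^14 = 1.
g(6): Repeated squaring mod 35: 6^1 ≡ 6, 6^2 ≡ 6² = 36 ≡ 1, 6^4 ≡ 1² = 1, 6^8 ≡ 1² = 1. Since 14 = 8 + 4 + 2, 6^14 ≡ 1·1·1: 1·1 = 1, then 1·1 = 1. So 6^14 ≡ 1 (mod 35).
So g(1) = g(6) = 1 while 1 ≠ 6, thus g is not injective, hence not bijective.
Since g is not bijective, we determine |image(g)|. Computing x^14 mod 35 for each x (by repeated squaring, reducing mod 35 at every step), the values g(0), g(1), …, g(34) are: 0, 1, 4, 9, 16, 25, 1, 14, 29, 11, 30, 16, 4, 29, 21, 15, 11, 9, 9, 11, 15, 21, 29, 4, 16, 30, 11, 29, 14, 1, 25, 16, 9, 4, 1.
The distinct values are {0, 1, 4, 9, 11, 14, 15, 16, 21, 25, 29, 30}; there are 12 of them.

12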